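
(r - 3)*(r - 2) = r^2 - 5*r + 6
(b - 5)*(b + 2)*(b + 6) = b^3 + 3*b^2 - 28*b - 60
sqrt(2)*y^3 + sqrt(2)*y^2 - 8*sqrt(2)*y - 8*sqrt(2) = (y - 2*sqrt(2))*(y + 2*sqrt(2))*(sqrt(2)*y + sqrt(2))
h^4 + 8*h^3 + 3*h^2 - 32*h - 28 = (h - 2)*(h + 1)*(h + 2)*(h + 7)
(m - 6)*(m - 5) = m^2 - 11*m + 30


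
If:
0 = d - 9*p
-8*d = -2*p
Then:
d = 0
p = 0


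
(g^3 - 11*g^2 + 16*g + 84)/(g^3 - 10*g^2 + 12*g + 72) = (g - 7)/(g - 6)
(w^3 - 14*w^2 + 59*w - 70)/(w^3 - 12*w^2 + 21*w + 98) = (w^2 - 7*w + 10)/(w^2 - 5*w - 14)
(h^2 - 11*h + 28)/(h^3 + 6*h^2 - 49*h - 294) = (h - 4)/(h^2 + 13*h + 42)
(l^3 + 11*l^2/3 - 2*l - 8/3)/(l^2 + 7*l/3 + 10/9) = 3*(l^2 + 3*l - 4)/(3*l + 5)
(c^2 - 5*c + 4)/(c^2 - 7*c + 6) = (c - 4)/(c - 6)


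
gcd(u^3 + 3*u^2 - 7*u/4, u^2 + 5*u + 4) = 1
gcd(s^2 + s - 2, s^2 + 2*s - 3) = s - 1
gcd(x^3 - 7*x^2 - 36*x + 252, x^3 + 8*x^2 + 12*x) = x + 6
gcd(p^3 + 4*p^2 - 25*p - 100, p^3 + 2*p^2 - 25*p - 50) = p^2 - 25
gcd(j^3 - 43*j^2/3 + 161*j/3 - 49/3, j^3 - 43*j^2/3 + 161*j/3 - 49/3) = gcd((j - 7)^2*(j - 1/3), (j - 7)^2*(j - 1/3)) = j^3 - 43*j^2/3 + 161*j/3 - 49/3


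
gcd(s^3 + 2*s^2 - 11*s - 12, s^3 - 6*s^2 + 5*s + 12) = s^2 - 2*s - 3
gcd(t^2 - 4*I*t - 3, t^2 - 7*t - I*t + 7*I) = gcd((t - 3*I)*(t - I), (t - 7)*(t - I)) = t - I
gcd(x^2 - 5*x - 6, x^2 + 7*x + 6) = x + 1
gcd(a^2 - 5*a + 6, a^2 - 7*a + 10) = a - 2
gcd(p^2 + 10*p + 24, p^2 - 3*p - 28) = p + 4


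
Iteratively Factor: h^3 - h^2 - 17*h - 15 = (h + 1)*(h^2 - 2*h - 15) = (h - 5)*(h + 1)*(h + 3)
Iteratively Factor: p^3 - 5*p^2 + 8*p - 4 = (p - 2)*(p^2 - 3*p + 2) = (p - 2)*(p - 1)*(p - 2)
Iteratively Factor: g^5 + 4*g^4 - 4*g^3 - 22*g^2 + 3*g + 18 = (g + 3)*(g^4 + g^3 - 7*g^2 - g + 6) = (g + 1)*(g + 3)*(g^3 - 7*g + 6) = (g + 1)*(g + 3)^2*(g^2 - 3*g + 2) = (g - 2)*(g + 1)*(g + 3)^2*(g - 1)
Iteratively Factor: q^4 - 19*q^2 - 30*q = (q + 2)*(q^3 - 2*q^2 - 15*q) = (q + 2)*(q + 3)*(q^2 - 5*q) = q*(q + 2)*(q + 3)*(q - 5)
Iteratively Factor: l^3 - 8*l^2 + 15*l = (l - 5)*(l^2 - 3*l) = (l - 5)*(l - 3)*(l)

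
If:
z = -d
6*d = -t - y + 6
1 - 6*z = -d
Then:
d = -1/7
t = 48/7 - y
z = 1/7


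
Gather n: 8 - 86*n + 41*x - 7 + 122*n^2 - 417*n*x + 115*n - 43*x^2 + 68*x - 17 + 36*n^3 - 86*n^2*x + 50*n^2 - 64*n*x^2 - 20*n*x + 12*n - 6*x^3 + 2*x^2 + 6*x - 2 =36*n^3 + n^2*(172 - 86*x) + n*(-64*x^2 - 437*x + 41) - 6*x^3 - 41*x^2 + 115*x - 18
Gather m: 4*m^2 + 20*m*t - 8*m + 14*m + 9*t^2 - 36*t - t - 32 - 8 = 4*m^2 + m*(20*t + 6) + 9*t^2 - 37*t - 40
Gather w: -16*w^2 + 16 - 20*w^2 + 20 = 36 - 36*w^2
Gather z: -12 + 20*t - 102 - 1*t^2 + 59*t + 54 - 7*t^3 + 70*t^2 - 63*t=-7*t^3 + 69*t^2 + 16*t - 60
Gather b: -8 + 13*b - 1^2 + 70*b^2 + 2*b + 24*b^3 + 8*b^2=24*b^3 + 78*b^2 + 15*b - 9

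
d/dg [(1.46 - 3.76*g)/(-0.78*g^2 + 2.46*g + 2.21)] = (-2.9328*g^2 + 2.2776*g - 11.9012)/(0.6084*g^4 - 3.8376*g^3 + 2.604*g^2 + 10.8732*g + 4.8841)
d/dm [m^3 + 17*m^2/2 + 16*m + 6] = 3*m^2 + 17*m + 16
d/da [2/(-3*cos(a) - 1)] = -6*sin(a)/(3*cos(a) + 1)^2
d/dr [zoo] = 0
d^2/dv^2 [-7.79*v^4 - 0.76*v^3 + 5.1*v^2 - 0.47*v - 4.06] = -93.48*v^2 - 4.56*v + 10.2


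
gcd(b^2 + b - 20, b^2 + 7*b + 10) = b + 5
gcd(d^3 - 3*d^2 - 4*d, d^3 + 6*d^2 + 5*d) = d^2 + d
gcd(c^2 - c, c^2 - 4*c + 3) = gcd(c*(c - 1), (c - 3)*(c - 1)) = c - 1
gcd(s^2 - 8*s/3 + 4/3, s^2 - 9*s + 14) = s - 2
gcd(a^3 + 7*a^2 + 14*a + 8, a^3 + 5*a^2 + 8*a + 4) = a^2 + 3*a + 2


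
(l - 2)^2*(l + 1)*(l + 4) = l^4 + l^3 - 12*l^2 + 4*l + 16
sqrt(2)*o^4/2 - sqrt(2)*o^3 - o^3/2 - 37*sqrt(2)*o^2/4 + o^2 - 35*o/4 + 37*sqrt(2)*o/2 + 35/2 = (o - 2)*(o - 7*sqrt(2)/2)*(o + 5*sqrt(2)/2)*(sqrt(2)*o/2 + 1/2)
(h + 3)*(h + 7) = h^2 + 10*h + 21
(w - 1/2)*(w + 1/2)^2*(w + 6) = w^4 + 13*w^3/2 + 11*w^2/4 - 13*w/8 - 3/4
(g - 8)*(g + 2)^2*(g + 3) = g^4 - g^3 - 40*g^2 - 116*g - 96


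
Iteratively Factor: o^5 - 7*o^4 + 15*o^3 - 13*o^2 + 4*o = (o - 1)*(o^4 - 6*o^3 + 9*o^2 - 4*o) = o*(o - 1)*(o^3 - 6*o^2 + 9*o - 4) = o*(o - 1)^2*(o^2 - 5*o + 4) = o*(o - 4)*(o - 1)^2*(o - 1)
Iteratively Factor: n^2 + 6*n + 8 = (n + 2)*(n + 4)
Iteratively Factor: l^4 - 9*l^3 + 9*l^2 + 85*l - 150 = (l - 5)*(l^3 - 4*l^2 - 11*l + 30) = (l - 5)*(l - 2)*(l^2 - 2*l - 15) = (l - 5)*(l - 2)*(l + 3)*(l - 5)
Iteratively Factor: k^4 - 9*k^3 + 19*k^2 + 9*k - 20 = (k + 1)*(k^3 - 10*k^2 + 29*k - 20) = (k - 1)*(k + 1)*(k^2 - 9*k + 20) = (k - 5)*(k - 1)*(k + 1)*(k - 4)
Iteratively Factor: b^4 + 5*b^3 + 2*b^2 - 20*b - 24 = (b + 2)*(b^3 + 3*b^2 - 4*b - 12) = (b - 2)*(b + 2)*(b^2 + 5*b + 6) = (b - 2)*(b + 2)^2*(b + 3)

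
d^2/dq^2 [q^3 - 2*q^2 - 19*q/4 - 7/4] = 6*q - 4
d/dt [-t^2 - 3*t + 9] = -2*t - 3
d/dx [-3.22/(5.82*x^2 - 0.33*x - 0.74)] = (37.4808*x - 1.0626)/(-5.82*x^2 + 0.33*x + 0.74)^2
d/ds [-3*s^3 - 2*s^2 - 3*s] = -9*s^2 - 4*s - 3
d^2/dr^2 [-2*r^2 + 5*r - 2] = -4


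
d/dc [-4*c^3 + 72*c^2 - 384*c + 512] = -12*c^2 + 144*c - 384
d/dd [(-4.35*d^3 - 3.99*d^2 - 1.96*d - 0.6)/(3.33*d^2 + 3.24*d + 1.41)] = (-14.4855*d^4 - 28.188*d^3 - 24.8013*d^2 - 7.2558*d - 0.8196)/(11.0889*d^4 + 21.5784*d^3 + 19.8882*d^2 + 9.1368*d + 1.9881)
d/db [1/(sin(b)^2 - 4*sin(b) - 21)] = 2*(2 - sin(b))*cos(b)/((sin(b) - 7)^2*(sin(b) + 3)^2)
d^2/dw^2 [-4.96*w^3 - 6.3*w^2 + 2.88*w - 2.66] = -29.76*w - 12.6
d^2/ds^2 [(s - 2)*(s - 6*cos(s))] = 2*(3*s - 6)*cos(s) + 12*sin(s) + 2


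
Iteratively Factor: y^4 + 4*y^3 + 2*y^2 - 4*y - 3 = (y + 1)*(y^3 + 3*y^2 - y - 3) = (y + 1)^2*(y^2 + 2*y - 3) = (y - 1)*(y + 1)^2*(y + 3)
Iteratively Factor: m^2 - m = (m)*(m - 1)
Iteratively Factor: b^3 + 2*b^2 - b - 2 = (b - 1)*(b^2 + 3*b + 2) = (b - 1)*(b + 1)*(b + 2)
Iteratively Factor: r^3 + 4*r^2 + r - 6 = (r + 2)*(r^2 + 2*r - 3) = (r + 2)*(r + 3)*(r - 1)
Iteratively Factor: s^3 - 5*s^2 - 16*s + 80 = (s + 4)*(s^2 - 9*s + 20) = (s - 4)*(s + 4)*(s - 5)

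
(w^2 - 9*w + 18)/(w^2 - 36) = (w - 3)/(w + 6)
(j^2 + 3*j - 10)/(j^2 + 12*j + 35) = (j - 2)/(j + 7)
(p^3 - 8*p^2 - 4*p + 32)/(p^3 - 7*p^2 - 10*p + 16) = (p - 2)/(p - 1)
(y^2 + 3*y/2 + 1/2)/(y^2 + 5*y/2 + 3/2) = (2*y + 1)/(2*y + 3)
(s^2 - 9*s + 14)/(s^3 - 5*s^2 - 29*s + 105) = (s - 2)/(s^2 + 2*s - 15)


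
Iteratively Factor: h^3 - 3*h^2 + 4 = (h - 2)*(h^2 - h - 2) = (h - 2)*(h + 1)*(h - 2)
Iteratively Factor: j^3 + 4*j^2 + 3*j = (j + 1)*(j^2 + 3*j) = j*(j + 1)*(j + 3)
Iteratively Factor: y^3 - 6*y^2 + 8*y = (y)*(y^2 - 6*y + 8) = y*(y - 2)*(y - 4)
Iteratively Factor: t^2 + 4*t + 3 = (t + 1)*(t + 3)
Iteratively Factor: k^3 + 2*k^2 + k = (k + 1)*(k^2 + k) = k*(k + 1)*(k + 1)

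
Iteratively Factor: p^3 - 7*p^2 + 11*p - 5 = (p - 1)*(p^2 - 6*p + 5) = (p - 1)^2*(p - 5)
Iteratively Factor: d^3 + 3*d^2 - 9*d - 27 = (d + 3)*(d^2 - 9) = (d - 3)*(d + 3)*(d + 3)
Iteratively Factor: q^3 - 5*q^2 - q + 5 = (q + 1)*(q^2 - 6*q + 5) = (q - 5)*(q + 1)*(q - 1)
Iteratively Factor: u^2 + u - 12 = (u - 3)*(u + 4)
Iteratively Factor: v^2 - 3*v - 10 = (v - 5)*(v + 2)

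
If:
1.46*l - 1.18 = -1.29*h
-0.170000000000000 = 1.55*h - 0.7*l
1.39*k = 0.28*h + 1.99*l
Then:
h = 0.18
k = 0.96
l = 0.65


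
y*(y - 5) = y^2 - 5*y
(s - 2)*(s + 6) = s^2 + 4*s - 12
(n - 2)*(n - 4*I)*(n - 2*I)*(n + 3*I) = n^4 - 2*n^3 - 3*I*n^3 + 10*n^2 + 6*I*n^2 - 20*n - 24*I*n + 48*I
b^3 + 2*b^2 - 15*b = b*(b - 3)*(b + 5)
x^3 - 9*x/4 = x*(x - 3/2)*(x + 3/2)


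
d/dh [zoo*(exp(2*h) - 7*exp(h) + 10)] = zoo*(exp(h) + 1)*exp(h)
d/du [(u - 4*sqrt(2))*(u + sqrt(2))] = 2*u - 3*sqrt(2)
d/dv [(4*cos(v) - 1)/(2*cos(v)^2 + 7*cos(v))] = (-7*sin(v)^3/cos(v)^2 + sin(v) - 4*tan(v))/(2*cos(v) + 7)^2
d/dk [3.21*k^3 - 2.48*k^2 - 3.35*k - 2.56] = 9.63*k^2 - 4.96*k - 3.35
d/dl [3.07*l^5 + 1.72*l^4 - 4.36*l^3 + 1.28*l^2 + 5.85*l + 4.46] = 15.35*l^4 + 6.88*l^3 - 13.08*l^2 + 2.56*l + 5.85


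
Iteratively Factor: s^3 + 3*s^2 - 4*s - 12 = (s - 2)*(s^2 + 5*s + 6) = (s - 2)*(s + 2)*(s + 3)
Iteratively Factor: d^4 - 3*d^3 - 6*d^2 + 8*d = (d)*(d^3 - 3*d^2 - 6*d + 8) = d*(d - 1)*(d^2 - 2*d - 8) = d*(d - 4)*(d - 1)*(d + 2)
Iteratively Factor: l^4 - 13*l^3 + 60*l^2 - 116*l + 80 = (l - 4)*(l^3 - 9*l^2 + 24*l - 20) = (l - 4)*(l - 2)*(l^2 - 7*l + 10) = (l - 5)*(l - 4)*(l - 2)*(l - 2)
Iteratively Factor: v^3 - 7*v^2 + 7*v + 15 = (v - 5)*(v^2 - 2*v - 3) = (v - 5)*(v + 1)*(v - 3)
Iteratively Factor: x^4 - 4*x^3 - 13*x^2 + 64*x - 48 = (x - 4)*(x^3 - 13*x + 12) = (x - 4)*(x + 4)*(x^2 - 4*x + 3) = (x - 4)*(x - 1)*(x + 4)*(x - 3)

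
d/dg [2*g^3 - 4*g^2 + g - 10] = 6*g^2 - 8*g + 1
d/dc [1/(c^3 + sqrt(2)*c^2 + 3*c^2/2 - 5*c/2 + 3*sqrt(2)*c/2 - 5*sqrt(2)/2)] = 2*(-6*c^2 - 6*c - 4*sqrt(2)*c - 3*sqrt(2) + 5)/(2*c^3 + 2*sqrt(2)*c^2 + 3*c^2 - 5*c + 3*sqrt(2)*c - 5*sqrt(2))^2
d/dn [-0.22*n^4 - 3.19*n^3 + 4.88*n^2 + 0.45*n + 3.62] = -0.88*n^3 - 9.57*n^2 + 9.76*n + 0.45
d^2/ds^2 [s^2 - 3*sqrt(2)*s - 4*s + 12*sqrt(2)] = 2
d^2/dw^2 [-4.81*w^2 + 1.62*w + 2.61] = -9.62000000000000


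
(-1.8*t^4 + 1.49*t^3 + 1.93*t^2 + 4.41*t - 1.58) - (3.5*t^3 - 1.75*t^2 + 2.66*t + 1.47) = -1.8*t^4 - 2.01*t^3 + 3.68*t^2 + 1.75*t - 3.05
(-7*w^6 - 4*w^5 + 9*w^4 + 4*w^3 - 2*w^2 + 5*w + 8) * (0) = 0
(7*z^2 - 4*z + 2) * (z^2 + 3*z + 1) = 7*z^4 + 17*z^3 - 3*z^2 + 2*z + 2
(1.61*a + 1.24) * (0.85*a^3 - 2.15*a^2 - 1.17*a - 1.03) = 1.3685*a^4 - 2.4075*a^3 - 4.5497*a^2 - 3.1091*a - 1.2772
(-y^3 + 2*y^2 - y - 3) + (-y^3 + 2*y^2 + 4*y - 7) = -2*y^3 + 4*y^2 + 3*y - 10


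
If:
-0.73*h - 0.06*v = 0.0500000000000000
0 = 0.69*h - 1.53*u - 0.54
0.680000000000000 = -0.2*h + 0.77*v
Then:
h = -0.14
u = -0.42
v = 0.85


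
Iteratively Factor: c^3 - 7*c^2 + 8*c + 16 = (c - 4)*(c^2 - 3*c - 4) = (c - 4)^2*(c + 1)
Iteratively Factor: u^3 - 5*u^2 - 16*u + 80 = (u + 4)*(u^2 - 9*u + 20) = (u - 5)*(u + 4)*(u - 4)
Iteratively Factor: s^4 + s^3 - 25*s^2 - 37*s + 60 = (s - 1)*(s^3 + 2*s^2 - 23*s - 60) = (s - 5)*(s - 1)*(s^2 + 7*s + 12) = (s - 5)*(s - 1)*(s + 3)*(s + 4)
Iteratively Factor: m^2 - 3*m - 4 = (m - 4)*(m + 1)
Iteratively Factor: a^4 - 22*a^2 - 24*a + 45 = (a - 1)*(a^3 + a^2 - 21*a - 45) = (a - 5)*(a - 1)*(a^2 + 6*a + 9) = (a - 5)*(a - 1)*(a + 3)*(a + 3)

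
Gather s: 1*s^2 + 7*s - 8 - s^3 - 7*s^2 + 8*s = -s^3 - 6*s^2 + 15*s - 8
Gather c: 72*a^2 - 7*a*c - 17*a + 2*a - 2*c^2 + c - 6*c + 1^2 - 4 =72*a^2 - 15*a - 2*c^2 + c*(-7*a - 5) - 3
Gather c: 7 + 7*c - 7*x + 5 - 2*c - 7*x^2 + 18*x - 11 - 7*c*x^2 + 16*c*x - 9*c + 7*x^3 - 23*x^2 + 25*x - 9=c*(-7*x^2 + 16*x - 4) + 7*x^3 - 30*x^2 + 36*x - 8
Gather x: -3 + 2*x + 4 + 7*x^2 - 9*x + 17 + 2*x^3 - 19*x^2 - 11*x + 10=2*x^3 - 12*x^2 - 18*x + 28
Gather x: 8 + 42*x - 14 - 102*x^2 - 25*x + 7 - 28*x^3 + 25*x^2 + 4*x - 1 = -28*x^3 - 77*x^2 + 21*x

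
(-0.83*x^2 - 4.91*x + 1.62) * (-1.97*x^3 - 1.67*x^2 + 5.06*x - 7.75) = 1.6351*x^5 + 11.0588*x^4 + 0.8085*x^3 - 21.1175*x^2 + 46.2497*x - 12.555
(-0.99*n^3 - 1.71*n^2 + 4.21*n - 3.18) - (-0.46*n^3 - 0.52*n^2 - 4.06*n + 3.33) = -0.53*n^3 - 1.19*n^2 + 8.27*n - 6.51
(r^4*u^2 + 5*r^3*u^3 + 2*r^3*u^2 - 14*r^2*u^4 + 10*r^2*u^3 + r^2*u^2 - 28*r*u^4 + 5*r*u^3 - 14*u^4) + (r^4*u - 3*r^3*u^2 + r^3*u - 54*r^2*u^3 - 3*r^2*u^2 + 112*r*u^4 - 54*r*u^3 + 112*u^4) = r^4*u^2 + r^4*u + 5*r^3*u^3 - r^3*u^2 + r^3*u - 14*r^2*u^4 - 44*r^2*u^3 - 2*r^2*u^2 + 84*r*u^4 - 49*r*u^3 + 98*u^4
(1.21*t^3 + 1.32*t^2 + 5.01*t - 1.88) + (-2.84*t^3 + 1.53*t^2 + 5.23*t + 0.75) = -1.63*t^3 + 2.85*t^2 + 10.24*t - 1.13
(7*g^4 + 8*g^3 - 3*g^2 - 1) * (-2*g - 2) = -14*g^5 - 30*g^4 - 10*g^3 + 6*g^2 + 2*g + 2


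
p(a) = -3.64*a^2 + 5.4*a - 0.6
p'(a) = 5.4 - 7.28*a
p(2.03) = -4.64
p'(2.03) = -9.38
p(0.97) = 1.21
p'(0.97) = -1.66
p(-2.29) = -32.05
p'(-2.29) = 22.07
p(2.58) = -10.90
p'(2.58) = -13.38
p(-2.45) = -35.68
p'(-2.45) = 23.24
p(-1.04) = -10.15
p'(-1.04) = 12.97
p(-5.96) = -162.08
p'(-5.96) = 48.79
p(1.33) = 0.14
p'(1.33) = -4.28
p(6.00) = -99.24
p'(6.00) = -38.28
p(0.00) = -0.60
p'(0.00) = 5.40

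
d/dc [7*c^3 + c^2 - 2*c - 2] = 21*c^2 + 2*c - 2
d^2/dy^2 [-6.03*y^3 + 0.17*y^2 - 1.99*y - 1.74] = 0.34 - 36.18*y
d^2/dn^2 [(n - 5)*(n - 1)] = 2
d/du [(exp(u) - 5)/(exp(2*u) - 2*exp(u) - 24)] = (2*(1 - exp(u))*(exp(u) - 5) + exp(2*u) - 2*exp(u) - 24)*exp(u)/(-exp(2*u) + 2*exp(u) + 24)^2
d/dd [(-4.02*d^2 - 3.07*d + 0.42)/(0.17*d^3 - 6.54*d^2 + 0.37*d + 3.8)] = (0.6834*d^4 + 1.0438*d^3 - 21.7794*d^2 - 25.0584*d - 11.8214)/(0.0289*d^6 - 2.2236*d^5 + 42.8974*d^4 - 3.5476*d^3 - 49.5671*d^2 + 2.812*d + 14.44)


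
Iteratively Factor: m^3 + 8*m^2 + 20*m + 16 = (m + 2)*(m^2 + 6*m + 8) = (m + 2)^2*(m + 4)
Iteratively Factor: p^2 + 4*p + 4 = (p + 2)*(p + 2)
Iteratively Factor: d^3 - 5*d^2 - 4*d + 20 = (d + 2)*(d^2 - 7*d + 10) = (d - 2)*(d + 2)*(d - 5)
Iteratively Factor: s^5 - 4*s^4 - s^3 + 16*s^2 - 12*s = (s - 2)*(s^4 - 2*s^3 - 5*s^2 + 6*s) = (s - 2)*(s - 1)*(s^3 - s^2 - 6*s) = (s - 2)*(s - 1)*(s + 2)*(s^2 - 3*s) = s*(s - 2)*(s - 1)*(s + 2)*(s - 3)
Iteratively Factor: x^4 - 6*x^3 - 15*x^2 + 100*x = (x + 4)*(x^3 - 10*x^2 + 25*x) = (x - 5)*(x + 4)*(x^2 - 5*x) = (x - 5)^2*(x + 4)*(x)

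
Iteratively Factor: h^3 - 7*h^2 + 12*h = (h - 4)*(h^2 - 3*h) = (h - 4)*(h - 3)*(h)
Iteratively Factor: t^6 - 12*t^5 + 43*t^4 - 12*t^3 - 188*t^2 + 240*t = (t)*(t^5 - 12*t^4 + 43*t^3 - 12*t^2 - 188*t + 240) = t*(t - 5)*(t^4 - 7*t^3 + 8*t^2 + 28*t - 48) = t*(t - 5)*(t - 4)*(t^3 - 3*t^2 - 4*t + 12) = t*(t - 5)*(t - 4)*(t - 2)*(t^2 - t - 6) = t*(t - 5)*(t - 4)*(t - 3)*(t - 2)*(t + 2)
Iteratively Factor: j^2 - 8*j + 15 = (j - 3)*(j - 5)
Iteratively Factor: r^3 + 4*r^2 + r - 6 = (r + 2)*(r^2 + 2*r - 3) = (r - 1)*(r + 2)*(r + 3)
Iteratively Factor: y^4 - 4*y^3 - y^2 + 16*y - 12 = (y - 2)*(y^3 - 2*y^2 - 5*y + 6) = (y - 2)*(y + 2)*(y^2 - 4*y + 3) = (y - 2)*(y - 1)*(y + 2)*(y - 3)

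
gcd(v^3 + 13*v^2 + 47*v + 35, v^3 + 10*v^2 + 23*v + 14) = v^2 + 8*v + 7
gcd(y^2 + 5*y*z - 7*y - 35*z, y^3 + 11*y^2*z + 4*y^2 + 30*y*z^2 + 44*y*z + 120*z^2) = y + 5*z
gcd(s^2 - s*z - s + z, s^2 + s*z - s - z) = s - 1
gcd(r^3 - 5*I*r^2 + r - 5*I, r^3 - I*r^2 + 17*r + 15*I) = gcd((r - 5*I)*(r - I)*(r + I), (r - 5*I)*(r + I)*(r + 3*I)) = r^2 - 4*I*r + 5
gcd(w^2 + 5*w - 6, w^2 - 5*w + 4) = w - 1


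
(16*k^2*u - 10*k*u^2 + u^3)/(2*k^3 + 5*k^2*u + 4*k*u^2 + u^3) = u*(16*k^2 - 10*k*u + u^2)/(2*k^3 + 5*k^2*u + 4*k*u^2 + u^3)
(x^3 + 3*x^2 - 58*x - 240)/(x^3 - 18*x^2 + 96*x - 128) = (x^2 + 11*x + 30)/(x^2 - 10*x + 16)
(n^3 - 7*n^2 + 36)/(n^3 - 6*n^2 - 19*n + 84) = (n^2 - 4*n - 12)/(n^2 - 3*n - 28)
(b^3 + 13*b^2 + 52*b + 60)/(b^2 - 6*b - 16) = (b^2 + 11*b + 30)/(b - 8)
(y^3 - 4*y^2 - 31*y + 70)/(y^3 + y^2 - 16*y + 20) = (y - 7)/(y - 2)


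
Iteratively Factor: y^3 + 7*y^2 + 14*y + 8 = (y + 1)*(y^2 + 6*y + 8) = (y + 1)*(y + 4)*(y + 2)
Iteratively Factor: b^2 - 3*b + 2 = (b - 1)*(b - 2)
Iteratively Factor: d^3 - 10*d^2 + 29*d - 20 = (d - 4)*(d^2 - 6*d + 5) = (d - 4)*(d - 1)*(d - 5)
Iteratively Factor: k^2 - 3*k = (k - 3)*(k)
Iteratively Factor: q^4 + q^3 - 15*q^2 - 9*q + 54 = (q - 2)*(q^3 + 3*q^2 - 9*q - 27) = (q - 2)*(q + 3)*(q^2 - 9) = (q - 2)*(q + 3)^2*(q - 3)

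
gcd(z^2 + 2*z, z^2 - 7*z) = z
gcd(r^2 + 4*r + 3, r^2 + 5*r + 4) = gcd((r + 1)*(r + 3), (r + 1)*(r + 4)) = r + 1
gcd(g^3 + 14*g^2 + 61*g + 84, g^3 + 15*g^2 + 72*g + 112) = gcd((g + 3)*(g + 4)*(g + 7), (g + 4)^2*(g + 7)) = g^2 + 11*g + 28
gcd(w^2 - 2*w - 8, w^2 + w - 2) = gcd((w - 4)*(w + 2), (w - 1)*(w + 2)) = w + 2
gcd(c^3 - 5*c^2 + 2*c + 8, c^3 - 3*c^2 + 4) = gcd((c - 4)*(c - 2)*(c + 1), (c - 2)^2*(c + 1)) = c^2 - c - 2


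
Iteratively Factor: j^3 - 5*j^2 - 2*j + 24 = (j + 2)*(j^2 - 7*j + 12) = (j - 3)*(j + 2)*(j - 4)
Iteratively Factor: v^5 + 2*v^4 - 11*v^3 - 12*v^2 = (v + 4)*(v^4 - 2*v^3 - 3*v^2) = v*(v + 4)*(v^3 - 2*v^2 - 3*v) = v*(v - 3)*(v + 4)*(v^2 + v) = v*(v - 3)*(v + 1)*(v + 4)*(v)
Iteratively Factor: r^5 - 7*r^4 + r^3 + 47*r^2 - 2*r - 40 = (r + 1)*(r^4 - 8*r^3 + 9*r^2 + 38*r - 40) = (r - 4)*(r + 1)*(r^3 - 4*r^2 - 7*r + 10) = (r - 4)*(r - 1)*(r + 1)*(r^2 - 3*r - 10) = (r - 5)*(r - 4)*(r - 1)*(r + 1)*(r + 2)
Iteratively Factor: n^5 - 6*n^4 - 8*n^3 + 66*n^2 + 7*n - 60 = (n + 3)*(n^4 - 9*n^3 + 19*n^2 + 9*n - 20) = (n - 5)*(n + 3)*(n^3 - 4*n^2 - n + 4) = (n - 5)*(n - 4)*(n + 3)*(n^2 - 1) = (n - 5)*(n - 4)*(n + 1)*(n + 3)*(n - 1)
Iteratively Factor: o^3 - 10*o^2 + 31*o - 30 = (o - 2)*(o^2 - 8*o + 15) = (o - 3)*(o - 2)*(o - 5)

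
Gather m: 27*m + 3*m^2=3*m^2 + 27*m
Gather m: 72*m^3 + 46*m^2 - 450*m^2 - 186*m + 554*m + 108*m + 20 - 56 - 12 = 72*m^3 - 404*m^2 + 476*m - 48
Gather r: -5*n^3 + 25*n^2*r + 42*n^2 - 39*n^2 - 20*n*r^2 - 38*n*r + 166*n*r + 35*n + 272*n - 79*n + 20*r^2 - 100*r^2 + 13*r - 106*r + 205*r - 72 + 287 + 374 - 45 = -5*n^3 + 3*n^2 + 228*n + r^2*(-20*n - 80) + r*(25*n^2 + 128*n + 112) + 544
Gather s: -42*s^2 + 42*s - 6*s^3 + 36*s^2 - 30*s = -6*s^3 - 6*s^2 + 12*s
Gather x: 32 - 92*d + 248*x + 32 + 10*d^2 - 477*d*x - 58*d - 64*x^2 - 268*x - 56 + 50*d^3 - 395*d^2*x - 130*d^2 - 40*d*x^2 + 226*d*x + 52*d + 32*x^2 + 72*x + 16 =50*d^3 - 120*d^2 - 98*d + x^2*(-40*d - 32) + x*(-395*d^2 - 251*d + 52) + 24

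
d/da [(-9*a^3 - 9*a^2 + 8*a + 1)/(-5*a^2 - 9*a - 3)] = (45*a^4 + 162*a^3 + 202*a^2 + 64*a - 15)/(25*a^4 + 90*a^3 + 111*a^2 + 54*a + 9)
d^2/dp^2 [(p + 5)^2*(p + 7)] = 6*p + 34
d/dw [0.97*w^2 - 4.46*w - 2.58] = 1.94*w - 4.46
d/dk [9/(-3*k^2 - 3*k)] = 3*(2*k + 1)/(k^2*(k + 1)^2)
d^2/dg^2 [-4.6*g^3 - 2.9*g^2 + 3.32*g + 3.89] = -27.6*g - 5.8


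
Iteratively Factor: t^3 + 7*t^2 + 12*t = (t + 4)*(t^2 + 3*t) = t*(t + 4)*(t + 3)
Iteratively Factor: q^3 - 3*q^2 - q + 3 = (q + 1)*(q^2 - 4*q + 3) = (q - 3)*(q + 1)*(q - 1)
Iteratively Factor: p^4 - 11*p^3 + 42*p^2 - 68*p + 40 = (p - 2)*(p^3 - 9*p^2 + 24*p - 20) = (p - 5)*(p - 2)*(p^2 - 4*p + 4) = (p - 5)*(p - 2)^2*(p - 2)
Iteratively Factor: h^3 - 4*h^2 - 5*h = (h - 5)*(h^2 + h) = (h - 5)*(h + 1)*(h)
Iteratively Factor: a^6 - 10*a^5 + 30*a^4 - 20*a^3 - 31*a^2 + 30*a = (a)*(a^5 - 10*a^4 + 30*a^3 - 20*a^2 - 31*a + 30) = a*(a + 1)*(a^4 - 11*a^3 + 41*a^2 - 61*a + 30) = a*(a - 2)*(a + 1)*(a^3 - 9*a^2 + 23*a - 15) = a*(a - 2)*(a - 1)*(a + 1)*(a^2 - 8*a + 15) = a*(a - 5)*(a - 2)*(a - 1)*(a + 1)*(a - 3)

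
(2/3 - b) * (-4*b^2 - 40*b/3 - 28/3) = 4*b^3 + 32*b^2/3 + 4*b/9 - 56/9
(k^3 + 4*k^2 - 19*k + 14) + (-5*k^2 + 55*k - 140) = k^3 - k^2 + 36*k - 126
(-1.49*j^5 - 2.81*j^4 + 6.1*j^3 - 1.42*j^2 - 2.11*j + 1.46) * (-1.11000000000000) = 1.6539*j^5 + 3.1191*j^4 - 6.771*j^3 + 1.5762*j^2 + 2.3421*j - 1.6206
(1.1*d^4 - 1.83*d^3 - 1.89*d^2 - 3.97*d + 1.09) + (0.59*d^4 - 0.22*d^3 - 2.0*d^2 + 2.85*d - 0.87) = 1.69*d^4 - 2.05*d^3 - 3.89*d^2 - 1.12*d + 0.22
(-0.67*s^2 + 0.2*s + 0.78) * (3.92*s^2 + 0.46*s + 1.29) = -2.6264*s^4 + 0.4758*s^3 + 2.2853*s^2 + 0.6168*s + 1.0062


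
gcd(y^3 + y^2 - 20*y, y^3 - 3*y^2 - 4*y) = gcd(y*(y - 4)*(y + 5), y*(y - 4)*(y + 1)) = y^2 - 4*y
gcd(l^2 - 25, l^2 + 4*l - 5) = l + 5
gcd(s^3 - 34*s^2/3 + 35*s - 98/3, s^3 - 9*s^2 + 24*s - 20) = s - 2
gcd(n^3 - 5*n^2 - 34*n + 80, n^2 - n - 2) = n - 2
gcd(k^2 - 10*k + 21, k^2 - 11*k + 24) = k - 3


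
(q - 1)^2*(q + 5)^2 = q^4 + 8*q^3 + 6*q^2 - 40*q + 25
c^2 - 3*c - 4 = (c - 4)*(c + 1)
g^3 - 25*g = g*(g - 5)*(g + 5)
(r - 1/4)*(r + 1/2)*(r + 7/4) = r^3 + 2*r^2 + 5*r/16 - 7/32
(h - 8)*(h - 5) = h^2 - 13*h + 40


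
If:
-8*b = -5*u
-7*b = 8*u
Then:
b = 0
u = 0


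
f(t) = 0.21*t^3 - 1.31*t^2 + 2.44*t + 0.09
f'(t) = 0.63*t^2 - 2.62*t + 2.44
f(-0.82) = -2.91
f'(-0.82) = 5.01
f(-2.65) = -19.48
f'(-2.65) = 13.81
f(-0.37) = -1.00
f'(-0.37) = 3.50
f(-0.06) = -0.06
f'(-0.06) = 2.60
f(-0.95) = -3.59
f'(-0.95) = 5.50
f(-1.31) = -5.83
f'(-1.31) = 6.95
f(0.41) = 0.88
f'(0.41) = 1.47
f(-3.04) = -25.33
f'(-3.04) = 16.23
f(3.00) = 1.29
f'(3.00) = 0.25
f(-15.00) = -1040.01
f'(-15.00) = 183.49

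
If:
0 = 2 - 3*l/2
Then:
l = 4/3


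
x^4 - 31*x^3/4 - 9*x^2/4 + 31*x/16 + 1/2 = (x - 8)*(x - 1/2)*(x + 1/4)*(x + 1/2)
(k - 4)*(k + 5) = k^2 + k - 20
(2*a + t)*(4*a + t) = 8*a^2 + 6*a*t + t^2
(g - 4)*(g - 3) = g^2 - 7*g + 12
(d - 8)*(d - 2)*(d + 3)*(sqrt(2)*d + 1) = sqrt(2)*d^4 - 7*sqrt(2)*d^3 + d^3 - 14*sqrt(2)*d^2 - 7*d^2 - 14*d + 48*sqrt(2)*d + 48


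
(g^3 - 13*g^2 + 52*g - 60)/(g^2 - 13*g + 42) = (g^2 - 7*g + 10)/(g - 7)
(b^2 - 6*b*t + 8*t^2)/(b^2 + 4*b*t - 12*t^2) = (b - 4*t)/(b + 6*t)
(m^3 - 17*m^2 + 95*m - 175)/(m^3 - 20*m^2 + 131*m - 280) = (m - 5)/(m - 8)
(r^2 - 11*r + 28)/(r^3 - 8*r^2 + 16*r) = (r - 7)/(r*(r - 4))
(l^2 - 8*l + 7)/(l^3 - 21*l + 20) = (l - 7)/(l^2 + l - 20)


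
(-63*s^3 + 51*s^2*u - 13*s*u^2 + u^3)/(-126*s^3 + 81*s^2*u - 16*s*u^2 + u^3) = (3*s - u)/(6*s - u)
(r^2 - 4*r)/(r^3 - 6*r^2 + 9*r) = (r - 4)/(r^2 - 6*r + 9)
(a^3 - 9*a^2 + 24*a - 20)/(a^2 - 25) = (a^2 - 4*a + 4)/(a + 5)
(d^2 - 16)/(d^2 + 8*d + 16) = (d - 4)/(d + 4)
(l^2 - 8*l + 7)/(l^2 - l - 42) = (l - 1)/(l + 6)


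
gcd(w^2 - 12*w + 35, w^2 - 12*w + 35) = w^2 - 12*w + 35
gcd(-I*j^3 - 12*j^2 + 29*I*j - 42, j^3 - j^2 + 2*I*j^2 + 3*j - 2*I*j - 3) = 1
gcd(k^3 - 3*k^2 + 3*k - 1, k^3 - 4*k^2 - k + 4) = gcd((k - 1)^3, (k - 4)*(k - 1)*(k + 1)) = k - 1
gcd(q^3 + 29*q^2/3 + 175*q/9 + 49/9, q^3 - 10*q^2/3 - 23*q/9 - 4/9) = q + 1/3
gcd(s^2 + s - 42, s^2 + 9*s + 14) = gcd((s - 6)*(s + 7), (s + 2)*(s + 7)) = s + 7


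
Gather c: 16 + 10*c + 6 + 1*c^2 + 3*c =c^2 + 13*c + 22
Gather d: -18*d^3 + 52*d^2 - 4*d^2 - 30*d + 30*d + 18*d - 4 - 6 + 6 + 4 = -18*d^3 + 48*d^2 + 18*d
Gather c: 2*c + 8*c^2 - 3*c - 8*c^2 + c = 0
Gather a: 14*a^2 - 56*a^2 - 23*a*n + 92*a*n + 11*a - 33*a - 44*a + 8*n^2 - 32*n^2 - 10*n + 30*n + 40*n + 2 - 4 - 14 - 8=-42*a^2 + a*(69*n - 66) - 24*n^2 + 60*n - 24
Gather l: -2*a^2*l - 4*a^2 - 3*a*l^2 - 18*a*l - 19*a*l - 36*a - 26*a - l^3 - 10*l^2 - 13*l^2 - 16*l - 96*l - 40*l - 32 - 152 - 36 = -4*a^2 - 62*a - l^3 + l^2*(-3*a - 23) + l*(-2*a^2 - 37*a - 152) - 220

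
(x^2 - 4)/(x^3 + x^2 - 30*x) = (x^2 - 4)/(x*(x^2 + x - 30))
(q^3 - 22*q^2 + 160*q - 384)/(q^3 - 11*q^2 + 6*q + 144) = (q - 8)/(q + 3)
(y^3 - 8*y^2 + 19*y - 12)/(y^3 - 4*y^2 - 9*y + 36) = (y - 1)/(y + 3)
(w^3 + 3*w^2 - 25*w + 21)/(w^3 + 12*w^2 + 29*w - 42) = (w - 3)/(w + 6)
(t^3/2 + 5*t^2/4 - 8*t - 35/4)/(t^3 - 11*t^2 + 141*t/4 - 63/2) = (t^2 + 6*t + 5)/(2*t^2 - 15*t + 18)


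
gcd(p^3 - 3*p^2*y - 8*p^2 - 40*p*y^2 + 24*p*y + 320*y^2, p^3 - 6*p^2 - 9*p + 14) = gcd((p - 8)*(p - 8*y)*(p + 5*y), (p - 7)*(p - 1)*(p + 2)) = 1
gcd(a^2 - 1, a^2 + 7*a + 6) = a + 1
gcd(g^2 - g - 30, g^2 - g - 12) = 1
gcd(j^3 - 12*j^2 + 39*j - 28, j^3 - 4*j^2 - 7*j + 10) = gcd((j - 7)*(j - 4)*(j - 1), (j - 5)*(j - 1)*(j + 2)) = j - 1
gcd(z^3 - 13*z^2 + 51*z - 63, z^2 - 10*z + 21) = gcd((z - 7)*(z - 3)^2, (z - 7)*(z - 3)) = z^2 - 10*z + 21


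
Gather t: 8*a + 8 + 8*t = 8*a + 8*t + 8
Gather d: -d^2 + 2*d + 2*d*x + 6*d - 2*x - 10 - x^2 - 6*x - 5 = -d^2 + d*(2*x + 8) - x^2 - 8*x - 15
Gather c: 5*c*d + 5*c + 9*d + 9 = c*(5*d + 5) + 9*d + 9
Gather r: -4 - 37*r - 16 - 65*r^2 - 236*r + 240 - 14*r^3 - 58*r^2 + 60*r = -14*r^3 - 123*r^2 - 213*r + 220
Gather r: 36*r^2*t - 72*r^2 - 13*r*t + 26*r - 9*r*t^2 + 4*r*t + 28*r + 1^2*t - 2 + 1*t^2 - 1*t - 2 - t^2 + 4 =r^2*(36*t - 72) + r*(-9*t^2 - 9*t + 54)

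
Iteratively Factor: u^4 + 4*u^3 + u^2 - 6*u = (u - 1)*(u^3 + 5*u^2 + 6*u) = (u - 1)*(u + 2)*(u^2 + 3*u) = u*(u - 1)*(u + 2)*(u + 3)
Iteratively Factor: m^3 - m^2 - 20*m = (m - 5)*(m^2 + 4*m) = (m - 5)*(m + 4)*(m)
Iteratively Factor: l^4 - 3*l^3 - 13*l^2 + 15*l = (l - 1)*(l^3 - 2*l^2 - 15*l) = (l - 5)*(l - 1)*(l^2 + 3*l) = (l - 5)*(l - 1)*(l + 3)*(l)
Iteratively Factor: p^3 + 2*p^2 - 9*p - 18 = (p + 2)*(p^2 - 9) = (p + 2)*(p + 3)*(p - 3)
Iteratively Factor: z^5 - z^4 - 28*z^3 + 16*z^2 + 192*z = (z - 4)*(z^4 + 3*z^3 - 16*z^2 - 48*z) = (z - 4)^2*(z^3 + 7*z^2 + 12*z) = (z - 4)^2*(z + 3)*(z^2 + 4*z) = z*(z - 4)^2*(z + 3)*(z + 4)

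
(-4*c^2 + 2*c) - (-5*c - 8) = -4*c^2 + 7*c + 8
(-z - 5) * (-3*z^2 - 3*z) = 3*z^3 + 18*z^2 + 15*z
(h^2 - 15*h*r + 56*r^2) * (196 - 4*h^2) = -4*h^4 + 60*h^3*r - 224*h^2*r^2 + 196*h^2 - 2940*h*r + 10976*r^2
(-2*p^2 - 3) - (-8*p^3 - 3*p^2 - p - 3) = 8*p^3 + p^2 + p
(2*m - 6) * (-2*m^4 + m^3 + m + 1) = -4*m^5 + 14*m^4 - 6*m^3 + 2*m^2 - 4*m - 6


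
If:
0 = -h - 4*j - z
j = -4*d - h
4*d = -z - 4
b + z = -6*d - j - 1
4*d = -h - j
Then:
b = 7*z/6 + 19/3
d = -z/4 - 1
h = 5*z/3 + 16/3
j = -2*z/3 - 4/3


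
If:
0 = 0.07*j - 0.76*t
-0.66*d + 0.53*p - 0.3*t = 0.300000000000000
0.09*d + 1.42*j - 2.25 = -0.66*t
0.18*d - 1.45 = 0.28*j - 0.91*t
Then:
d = 9.11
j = 0.97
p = 11.96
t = 0.09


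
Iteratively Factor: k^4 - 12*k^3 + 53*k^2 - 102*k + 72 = (k - 2)*(k^3 - 10*k^2 + 33*k - 36) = (k - 3)*(k - 2)*(k^2 - 7*k + 12) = (k - 3)^2*(k - 2)*(k - 4)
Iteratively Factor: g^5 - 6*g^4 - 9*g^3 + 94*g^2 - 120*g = (g + 4)*(g^4 - 10*g^3 + 31*g^2 - 30*g) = g*(g + 4)*(g^3 - 10*g^2 + 31*g - 30) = g*(g - 3)*(g + 4)*(g^2 - 7*g + 10) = g*(g - 3)*(g - 2)*(g + 4)*(g - 5)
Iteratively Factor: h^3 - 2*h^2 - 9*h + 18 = (h + 3)*(h^2 - 5*h + 6) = (h - 2)*(h + 3)*(h - 3)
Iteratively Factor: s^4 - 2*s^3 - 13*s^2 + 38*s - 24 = (s - 3)*(s^3 + s^2 - 10*s + 8) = (s - 3)*(s - 2)*(s^2 + 3*s - 4) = (s - 3)*(s - 2)*(s + 4)*(s - 1)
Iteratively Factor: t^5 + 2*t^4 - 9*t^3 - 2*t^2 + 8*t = (t + 4)*(t^4 - 2*t^3 - t^2 + 2*t) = (t - 1)*(t + 4)*(t^3 - t^2 - 2*t) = (t - 2)*(t - 1)*(t + 4)*(t^2 + t) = t*(t - 2)*(t - 1)*(t + 4)*(t + 1)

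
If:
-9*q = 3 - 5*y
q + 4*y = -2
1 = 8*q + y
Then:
No Solution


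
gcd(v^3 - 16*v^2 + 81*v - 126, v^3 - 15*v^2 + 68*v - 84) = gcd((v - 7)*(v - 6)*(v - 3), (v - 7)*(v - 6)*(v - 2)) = v^2 - 13*v + 42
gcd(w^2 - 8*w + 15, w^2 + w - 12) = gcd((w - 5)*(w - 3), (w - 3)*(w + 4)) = w - 3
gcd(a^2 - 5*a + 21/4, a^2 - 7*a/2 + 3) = a - 3/2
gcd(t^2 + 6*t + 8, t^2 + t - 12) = t + 4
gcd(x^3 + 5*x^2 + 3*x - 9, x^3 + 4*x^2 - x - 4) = x - 1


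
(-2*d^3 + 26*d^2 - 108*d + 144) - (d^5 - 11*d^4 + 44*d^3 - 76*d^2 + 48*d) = -d^5 + 11*d^4 - 46*d^3 + 102*d^2 - 156*d + 144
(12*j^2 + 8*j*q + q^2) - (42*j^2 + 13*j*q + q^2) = -30*j^2 - 5*j*q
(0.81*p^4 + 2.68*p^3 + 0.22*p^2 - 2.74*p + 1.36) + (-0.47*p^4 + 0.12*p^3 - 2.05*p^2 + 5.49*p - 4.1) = 0.34*p^4 + 2.8*p^3 - 1.83*p^2 + 2.75*p - 2.74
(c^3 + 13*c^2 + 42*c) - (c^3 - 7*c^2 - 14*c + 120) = 20*c^2 + 56*c - 120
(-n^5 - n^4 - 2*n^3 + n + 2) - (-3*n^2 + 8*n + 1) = -n^5 - n^4 - 2*n^3 + 3*n^2 - 7*n + 1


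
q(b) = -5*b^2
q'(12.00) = -120.00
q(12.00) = -720.00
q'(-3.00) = 30.00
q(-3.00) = -45.00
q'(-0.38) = 3.80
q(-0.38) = -0.72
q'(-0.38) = 3.80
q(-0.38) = -0.72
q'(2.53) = -25.30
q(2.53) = -32.00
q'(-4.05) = 40.50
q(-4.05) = -82.01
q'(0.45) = -4.50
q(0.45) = -1.01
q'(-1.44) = 14.40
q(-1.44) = -10.37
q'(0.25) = -2.50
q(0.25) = -0.31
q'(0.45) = -4.50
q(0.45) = -1.01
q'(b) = -10*b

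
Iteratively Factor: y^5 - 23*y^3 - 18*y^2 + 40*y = (y + 4)*(y^4 - 4*y^3 - 7*y^2 + 10*y) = (y - 1)*(y + 4)*(y^3 - 3*y^2 - 10*y) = y*(y - 1)*(y + 4)*(y^2 - 3*y - 10) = y*(y - 1)*(y + 2)*(y + 4)*(y - 5)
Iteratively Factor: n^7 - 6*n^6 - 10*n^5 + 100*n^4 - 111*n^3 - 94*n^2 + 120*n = (n + 4)*(n^6 - 10*n^5 + 30*n^4 - 20*n^3 - 31*n^2 + 30*n) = (n + 1)*(n + 4)*(n^5 - 11*n^4 + 41*n^3 - 61*n^2 + 30*n) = (n - 5)*(n + 1)*(n + 4)*(n^4 - 6*n^3 + 11*n^2 - 6*n) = n*(n - 5)*(n + 1)*(n + 4)*(n^3 - 6*n^2 + 11*n - 6) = n*(n - 5)*(n - 3)*(n + 1)*(n + 4)*(n^2 - 3*n + 2) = n*(n - 5)*(n - 3)*(n - 2)*(n + 1)*(n + 4)*(n - 1)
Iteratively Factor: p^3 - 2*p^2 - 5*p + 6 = (p + 2)*(p^2 - 4*p + 3) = (p - 1)*(p + 2)*(p - 3)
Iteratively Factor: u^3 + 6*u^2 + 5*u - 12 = (u + 4)*(u^2 + 2*u - 3) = (u - 1)*(u + 4)*(u + 3)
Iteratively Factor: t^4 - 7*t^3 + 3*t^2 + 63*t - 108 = (t - 3)*(t^3 - 4*t^2 - 9*t + 36) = (t - 4)*(t - 3)*(t^2 - 9) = (t - 4)*(t - 3)*(t + 3)*(t - 3)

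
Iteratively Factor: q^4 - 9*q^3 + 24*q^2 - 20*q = (q - 5)*(q^3 - 4*q^2 + 4*q) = q*(q - 5)*(q^2 - 4*q + 4) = q*(q - 5)*(q - 2)*(q - 2)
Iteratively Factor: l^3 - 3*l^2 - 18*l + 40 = (l - 5)*(l^2 + 2*l - 8) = (l - 5)*(l + 4)*(l - 2)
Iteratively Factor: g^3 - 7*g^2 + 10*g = (g - 2)*(g^2 - 5*g) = (g - 5)*(g - 2)*(g)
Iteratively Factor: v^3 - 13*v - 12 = (v + 1)*(v^2 - v - 12) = (v + 1)*(v + 3)*(v - 4)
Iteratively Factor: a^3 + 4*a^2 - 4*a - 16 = (a + 4)*(a^2 - 4) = (a - 2)*(a + 4)*(a + 2)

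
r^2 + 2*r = r*(r + 2)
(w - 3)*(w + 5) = w^2 + 2*w - 15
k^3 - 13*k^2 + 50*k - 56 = (k - 7)*(k - 4)*(k - 2)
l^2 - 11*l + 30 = (l - 6)*(l - 5)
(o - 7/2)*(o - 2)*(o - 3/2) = o^3 - 7*o^2 + 61*o/4 - 21/2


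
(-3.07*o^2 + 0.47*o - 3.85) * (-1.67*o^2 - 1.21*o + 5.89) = 5.1269*o^4 + 2.9298*o^3 - 12.2215*o^2 + 7.4268*o - 22.6765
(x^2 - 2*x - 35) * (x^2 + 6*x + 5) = x^4 + 4*x^3 - 42*x^2 - 220*x - 175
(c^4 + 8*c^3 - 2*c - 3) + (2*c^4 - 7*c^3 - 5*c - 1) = 3*c^4 + c^3 - 7*c - 4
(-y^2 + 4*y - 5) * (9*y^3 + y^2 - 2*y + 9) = -9*y^5 + 35*y^4 - 39*y^3 - 22*y^2 + 46*y - 45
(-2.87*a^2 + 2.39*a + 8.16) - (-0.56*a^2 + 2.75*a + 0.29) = -2.31*a^2 - 0.36*a + 7.87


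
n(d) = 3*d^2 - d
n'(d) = 6*d - 1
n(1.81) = 8.02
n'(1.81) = 9.86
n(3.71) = 37.58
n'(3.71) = 21.26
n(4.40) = 53.68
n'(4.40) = 25.40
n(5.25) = 77.44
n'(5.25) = 30.50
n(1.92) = 9.14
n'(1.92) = 10.52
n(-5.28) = 88.92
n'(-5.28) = -32.68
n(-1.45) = 7.76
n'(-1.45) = -9.70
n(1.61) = 6.17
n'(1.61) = 8.66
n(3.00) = 24.00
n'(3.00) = 17.00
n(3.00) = 24.00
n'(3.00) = 17.00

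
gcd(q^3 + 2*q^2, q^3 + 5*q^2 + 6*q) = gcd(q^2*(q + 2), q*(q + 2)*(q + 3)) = q^2 + 2*q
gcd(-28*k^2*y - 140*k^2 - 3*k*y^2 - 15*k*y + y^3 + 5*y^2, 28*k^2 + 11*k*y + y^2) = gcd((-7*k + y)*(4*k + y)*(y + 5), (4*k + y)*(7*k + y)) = 4*k + y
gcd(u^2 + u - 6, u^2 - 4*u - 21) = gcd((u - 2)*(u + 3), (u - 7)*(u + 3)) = u + 3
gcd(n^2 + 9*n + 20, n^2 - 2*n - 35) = n + 5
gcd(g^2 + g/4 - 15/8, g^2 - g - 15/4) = g + 3/2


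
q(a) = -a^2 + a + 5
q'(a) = 1 - 2*a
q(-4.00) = -15.00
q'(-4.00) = 9.00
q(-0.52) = 4.21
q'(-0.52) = 2.04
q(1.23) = 4.72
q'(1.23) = -1.46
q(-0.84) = 3.45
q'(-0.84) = 2.68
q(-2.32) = -2.70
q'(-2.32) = 5.64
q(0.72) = 5.20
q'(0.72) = -0.44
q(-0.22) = 4.73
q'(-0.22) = 1.44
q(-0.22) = 4.73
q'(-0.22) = 1.44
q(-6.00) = -37.00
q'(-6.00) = 13.00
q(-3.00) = -7.00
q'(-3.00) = 7.00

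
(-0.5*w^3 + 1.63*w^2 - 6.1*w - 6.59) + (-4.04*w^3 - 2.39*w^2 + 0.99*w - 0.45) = -4.54*w^3 - 0.76*w^2 - 5.11*w - 7.04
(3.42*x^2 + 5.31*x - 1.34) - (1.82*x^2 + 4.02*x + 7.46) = 1.6*x^2 + 1.29*x - 8.8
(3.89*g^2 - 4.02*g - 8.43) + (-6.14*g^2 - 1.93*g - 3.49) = -2.25*g^2 - 5.95*g - 11.92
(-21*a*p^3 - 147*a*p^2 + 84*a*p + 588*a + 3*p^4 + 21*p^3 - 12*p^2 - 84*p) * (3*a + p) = -63*a^2*p^3 - 441*a^2*p^2 + 252*a^2*p + 1764*a^2 - 12*a*p^4 - 84*a*p^3 + 48*a*p^2 + 336*a*p + 3*p^5 + 21*p^4 - 12*p^3 - 84*p^2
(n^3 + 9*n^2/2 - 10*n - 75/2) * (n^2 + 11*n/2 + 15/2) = n^5 + 10*n^4 + 89*n^3/4 - 235*n^2/4 - 1125*n/4 - 1125/4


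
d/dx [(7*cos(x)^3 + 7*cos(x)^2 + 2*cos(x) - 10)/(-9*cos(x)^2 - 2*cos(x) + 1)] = (63*cos(x)^4 + 28*cos(x)^3 - 25*cos(x)^2 + 166*cos(x) + 18)*sin(x)/(-9*sin(x)^2 + 2*cos(x) + 8)^2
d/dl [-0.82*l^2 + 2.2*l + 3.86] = 2.2 - 1.64*l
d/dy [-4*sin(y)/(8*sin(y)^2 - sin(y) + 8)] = -32*cos(y)^3/(8*sin(y)^2 - sin(y) + 8)^2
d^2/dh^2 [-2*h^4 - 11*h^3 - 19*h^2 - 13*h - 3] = -24*h^2 - 66*h - 38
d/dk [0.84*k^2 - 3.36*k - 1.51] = 1.68*k - 3.36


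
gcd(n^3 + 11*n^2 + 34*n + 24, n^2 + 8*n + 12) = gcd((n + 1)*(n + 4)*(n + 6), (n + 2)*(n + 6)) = n + 6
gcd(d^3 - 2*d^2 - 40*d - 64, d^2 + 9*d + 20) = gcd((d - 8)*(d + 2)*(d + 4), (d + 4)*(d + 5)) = d + 4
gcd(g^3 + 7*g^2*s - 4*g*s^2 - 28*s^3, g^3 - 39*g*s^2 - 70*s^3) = g + 2*s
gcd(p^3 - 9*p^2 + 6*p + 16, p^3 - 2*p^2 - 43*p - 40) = p^2 - 7*p - 8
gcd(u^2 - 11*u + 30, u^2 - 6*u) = u - 6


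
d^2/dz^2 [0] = 0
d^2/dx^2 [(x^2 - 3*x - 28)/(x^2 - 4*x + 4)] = 2*(x - 92)/(x^4 - 8*x^3 + 24*x^2 - 32*x + 16)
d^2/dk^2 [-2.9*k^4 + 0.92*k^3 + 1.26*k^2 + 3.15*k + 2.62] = -34.8*k^2 + 5.52*k + 2.52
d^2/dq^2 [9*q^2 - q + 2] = 18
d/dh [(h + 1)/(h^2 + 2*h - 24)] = (h^2 + 2*h - 2*(h + 1)^2 - 24)/(h^2 + 2*h - 24)^2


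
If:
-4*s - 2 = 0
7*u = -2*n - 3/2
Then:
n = -7*u/2 - 3/4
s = -1/2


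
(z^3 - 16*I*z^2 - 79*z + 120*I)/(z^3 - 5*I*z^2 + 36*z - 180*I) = (z^2 - 11*I*z - 24)/(z^2 + 36)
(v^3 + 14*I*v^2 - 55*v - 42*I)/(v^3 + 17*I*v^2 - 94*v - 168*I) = (v + I)/(v + 4*I)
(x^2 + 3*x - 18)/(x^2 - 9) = (x + 6)/(x + 3)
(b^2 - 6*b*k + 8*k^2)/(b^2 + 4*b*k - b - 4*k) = (b^2 - 6*b*k + 8*k^2)/(b^2 + 4*b*k - b - 4*k)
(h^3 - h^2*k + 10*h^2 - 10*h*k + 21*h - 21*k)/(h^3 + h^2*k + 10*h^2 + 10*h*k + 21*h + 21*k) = (h - k)/(h + k)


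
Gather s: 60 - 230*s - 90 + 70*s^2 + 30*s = 70*s^2 - 200*s - 30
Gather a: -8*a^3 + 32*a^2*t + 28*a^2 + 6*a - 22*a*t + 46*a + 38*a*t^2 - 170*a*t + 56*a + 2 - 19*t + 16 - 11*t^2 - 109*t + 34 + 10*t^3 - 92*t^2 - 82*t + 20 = -8*a^3 + a^2*(32*t + 28) + a*(38*t^2 - 192*t + 108) + 10*t^3 - 103*t^2 - 210*t + 72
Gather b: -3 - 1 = -4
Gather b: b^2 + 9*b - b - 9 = b^2 + 8*b - 9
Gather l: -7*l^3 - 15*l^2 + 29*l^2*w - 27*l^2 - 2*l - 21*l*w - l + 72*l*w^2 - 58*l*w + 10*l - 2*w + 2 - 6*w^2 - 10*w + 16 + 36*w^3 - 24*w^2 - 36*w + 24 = -7*l^3 + l^2*(29*w - 42) + l*(72*w^2 - 79*w + 7) + 36*w^3 - 30*w^2 - 48*w + 42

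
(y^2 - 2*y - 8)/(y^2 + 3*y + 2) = (y - 4)/(y + 1)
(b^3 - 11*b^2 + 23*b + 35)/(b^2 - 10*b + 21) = (b^2 - 4*b - 5)/(b - 3)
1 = 1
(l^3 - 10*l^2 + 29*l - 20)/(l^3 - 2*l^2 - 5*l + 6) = (l^2 - 9*l + 20)/(l^2 - l - 6)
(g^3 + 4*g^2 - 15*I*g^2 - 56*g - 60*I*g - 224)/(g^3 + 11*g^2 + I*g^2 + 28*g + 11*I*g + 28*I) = (g^2 - 15*I*g - 56)/(g^2 + g*(7 + I) + 7*I)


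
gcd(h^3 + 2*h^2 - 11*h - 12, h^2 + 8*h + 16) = h + 4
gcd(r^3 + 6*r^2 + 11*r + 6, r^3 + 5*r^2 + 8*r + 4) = r^2 + 3*r + 2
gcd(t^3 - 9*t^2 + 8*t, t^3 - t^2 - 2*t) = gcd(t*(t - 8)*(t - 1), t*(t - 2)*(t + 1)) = t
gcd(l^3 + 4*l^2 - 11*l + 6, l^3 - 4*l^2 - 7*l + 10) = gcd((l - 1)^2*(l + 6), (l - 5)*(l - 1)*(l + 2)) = l - 1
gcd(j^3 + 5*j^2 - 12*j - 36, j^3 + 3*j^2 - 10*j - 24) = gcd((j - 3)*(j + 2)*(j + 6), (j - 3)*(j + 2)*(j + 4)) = j^2 - j - 6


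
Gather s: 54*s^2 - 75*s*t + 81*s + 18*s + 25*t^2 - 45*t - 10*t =54*s^2 + s*(99 - 75*t) + 25*t^2 - 55*t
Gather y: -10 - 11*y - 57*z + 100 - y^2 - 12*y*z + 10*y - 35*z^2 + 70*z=-y^2 + y*(-12*z - 1) - 35*z^2 + 13*z + 90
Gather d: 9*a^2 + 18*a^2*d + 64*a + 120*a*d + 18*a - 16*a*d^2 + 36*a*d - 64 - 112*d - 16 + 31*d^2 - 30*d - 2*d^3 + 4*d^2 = 9*a^2 + 82*a - 2*d^3 + d^2*(35 - 16*a) + d*(18*a^2 + 156*a - 142) - 80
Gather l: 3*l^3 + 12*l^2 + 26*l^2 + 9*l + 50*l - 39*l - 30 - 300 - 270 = 3*l^3 + 38*l^2 + 20*l - 600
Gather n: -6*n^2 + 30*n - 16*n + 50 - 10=-6*n^2 + 14*n + 40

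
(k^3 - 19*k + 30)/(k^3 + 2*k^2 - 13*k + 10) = (k - 3)/(k - 1)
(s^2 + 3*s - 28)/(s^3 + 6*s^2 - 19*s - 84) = 1/(s + 3)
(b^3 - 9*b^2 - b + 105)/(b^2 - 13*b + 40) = (b^2 - 4*b - 21)/(b - 8)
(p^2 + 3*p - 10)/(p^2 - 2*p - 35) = (p - 2)/(p - 7)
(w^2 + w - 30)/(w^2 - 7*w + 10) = (w + 6)/(w - 2)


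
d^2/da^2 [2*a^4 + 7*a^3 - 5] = 6*a*(4*a + 7)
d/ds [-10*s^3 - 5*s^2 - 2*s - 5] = -30*s^2 - 10*s - 2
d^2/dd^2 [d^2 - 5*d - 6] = 2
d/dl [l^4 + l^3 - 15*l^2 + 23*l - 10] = 4*l^3 + 3*l^2 - 30*l + 23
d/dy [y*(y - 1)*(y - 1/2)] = 3*y^2 - 3*y + 1/2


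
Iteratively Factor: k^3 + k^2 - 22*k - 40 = (k + 4)*(k^2 - 3*k - 10) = (k + 2)*(k + 4)*(k - 5)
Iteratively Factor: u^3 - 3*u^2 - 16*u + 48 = (u - 4)*(u^2 + u - 12) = (u - 4)*(u - 3)*(u + 4)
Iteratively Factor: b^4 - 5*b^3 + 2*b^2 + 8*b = (b + 1)*(b^3 - 6*b^2 + 8*b) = b*(b + 1)*(b^2 - 6*b + 8) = b*(b - 2)*(b + 1)*(b - 4)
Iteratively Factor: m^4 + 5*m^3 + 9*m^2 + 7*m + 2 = (m + 2)*(m^3 + 3*m^2 + 3*m + 1) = (m + 1)*(m + 2)*(m^2 + 2*m + 1) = (m + 1)^2*(m + 2)*(m + 1)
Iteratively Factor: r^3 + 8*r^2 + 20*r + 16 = (r + 4)*(r^2 + 4*r + 4) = (r + 2)*(r + 4)*(r + 2)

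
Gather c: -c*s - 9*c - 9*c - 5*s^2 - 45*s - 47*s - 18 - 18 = c*(-s - 18) - 5*s^2 - 92*s - 36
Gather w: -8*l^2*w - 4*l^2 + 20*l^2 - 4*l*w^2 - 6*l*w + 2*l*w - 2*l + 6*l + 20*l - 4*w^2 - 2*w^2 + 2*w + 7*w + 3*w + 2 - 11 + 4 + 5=16*l^2 + 24*l + w^2*(-4*l - 6) + w*(-8*l^2 - 4*l + 12)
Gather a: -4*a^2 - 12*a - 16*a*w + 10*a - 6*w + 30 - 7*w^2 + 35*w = -4*a^2 + a*(-16*w - 2) - 7*w^2 + 29*w + 30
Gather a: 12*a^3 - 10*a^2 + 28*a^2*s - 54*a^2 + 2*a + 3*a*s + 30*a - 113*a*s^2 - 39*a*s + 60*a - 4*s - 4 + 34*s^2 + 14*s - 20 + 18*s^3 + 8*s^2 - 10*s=12*a^3 + a^2*(28*s - 64) + a*(-113*s^2 - 36*s + 92) + 18*s^3 + 42*s^2 - 24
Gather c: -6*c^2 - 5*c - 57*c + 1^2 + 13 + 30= -6*c^2 - 62*c + 44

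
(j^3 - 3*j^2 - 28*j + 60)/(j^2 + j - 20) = (j^2 - 8*j + 12)/(j - 4)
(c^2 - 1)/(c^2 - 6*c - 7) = (c - 1)/(c - 7)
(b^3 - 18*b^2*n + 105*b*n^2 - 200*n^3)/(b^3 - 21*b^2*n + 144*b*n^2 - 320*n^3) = (b - 5*n)/(b - 8*n)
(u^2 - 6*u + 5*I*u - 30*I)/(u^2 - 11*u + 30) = (u + 5*I)/(u - 5)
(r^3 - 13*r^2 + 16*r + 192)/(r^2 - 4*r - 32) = (r^2 - 5*r - 24)/(r + 4)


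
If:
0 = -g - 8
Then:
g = -8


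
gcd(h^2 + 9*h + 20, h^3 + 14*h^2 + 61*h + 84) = h + 4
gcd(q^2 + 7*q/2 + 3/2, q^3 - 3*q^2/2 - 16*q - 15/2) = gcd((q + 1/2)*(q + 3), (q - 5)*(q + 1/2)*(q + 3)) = q^2 + 7*q/2 + 3/2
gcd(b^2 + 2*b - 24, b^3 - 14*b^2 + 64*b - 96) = b - 4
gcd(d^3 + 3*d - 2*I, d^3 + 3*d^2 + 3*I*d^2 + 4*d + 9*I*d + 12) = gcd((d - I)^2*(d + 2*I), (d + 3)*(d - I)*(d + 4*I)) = d - I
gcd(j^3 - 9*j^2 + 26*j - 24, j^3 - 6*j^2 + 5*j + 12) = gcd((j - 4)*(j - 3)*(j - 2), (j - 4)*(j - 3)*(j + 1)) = j^2 - 7*j + 12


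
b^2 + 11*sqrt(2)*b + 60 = (b + 5*sqrt(2))*(b + 6*sqrt(2))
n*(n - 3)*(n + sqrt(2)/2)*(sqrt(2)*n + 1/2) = sqrt(2)*n^4 - 3*sqrt(2)*n^3 + 3*n^3/2 - 9*n^2/2 + sqrt(2)*n^2/4 - 3*sqrt(2)*n/4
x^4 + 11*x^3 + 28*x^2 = x^2*(x + 4)*(x + 7)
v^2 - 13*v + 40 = (v - 8)*(v - 5)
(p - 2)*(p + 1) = p^2 - p - 2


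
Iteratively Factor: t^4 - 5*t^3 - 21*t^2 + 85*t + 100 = (t + 1)*(t^3 - 6*t^2 - 15*t + 100) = (t + 1)*(t + 4)*(t^2 - 10*t + 25) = (t - 5)*(t + 1)*(t + 4)*(t - 5)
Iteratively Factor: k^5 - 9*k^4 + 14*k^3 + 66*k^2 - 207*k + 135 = (k - 3)*(k^4 - 6*k^3 - 4*k^2 + 54*k - 45) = (k - 3)^2*(k^3 - 3*k^2 - 13*k + 15) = (k - 3)^2*(k + 3)*(k^2 - 6*k + 5) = (k - 3)^2*(k - 1)*(k + 3)*(k - 5)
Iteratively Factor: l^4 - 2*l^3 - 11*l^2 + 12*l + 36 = (l - 3)*(l^3 + l^2 - 8*l - 12) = (l - 3)^2*(l^2 + 4*l + 4) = (l - 3)^2*(l + 2)*(l + 2)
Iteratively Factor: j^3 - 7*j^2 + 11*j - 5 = (j - 1)*(j^2 - 6*j + 5) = (j - 1)^2*(j - 5)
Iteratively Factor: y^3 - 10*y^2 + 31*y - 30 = (y - 3)*(y^2 - 7*y + 10) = (y - 3)*(y - 2)*(y - 5)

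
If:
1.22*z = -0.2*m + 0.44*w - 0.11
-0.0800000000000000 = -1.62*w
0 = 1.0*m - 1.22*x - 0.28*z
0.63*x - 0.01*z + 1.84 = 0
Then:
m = -3.42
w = 0.05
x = -2.91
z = 0.49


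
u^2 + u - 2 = (u - 1)*(u + 2)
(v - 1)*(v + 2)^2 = v^3 + 3*v^2 - 4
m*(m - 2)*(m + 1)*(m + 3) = m^4 + 2*m^3 - 5*m^2 - 6*m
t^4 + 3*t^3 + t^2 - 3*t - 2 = (t - 1)*(t + 1)^2*(t + 2)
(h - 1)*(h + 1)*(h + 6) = h^3 + 6*h^2 - h - 6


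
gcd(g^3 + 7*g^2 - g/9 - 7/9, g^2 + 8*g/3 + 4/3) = 1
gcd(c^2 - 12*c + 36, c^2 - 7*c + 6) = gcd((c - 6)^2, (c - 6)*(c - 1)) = c - 6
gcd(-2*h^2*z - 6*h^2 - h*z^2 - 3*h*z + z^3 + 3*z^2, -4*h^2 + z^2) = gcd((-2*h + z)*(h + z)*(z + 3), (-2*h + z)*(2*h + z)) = -2*h + z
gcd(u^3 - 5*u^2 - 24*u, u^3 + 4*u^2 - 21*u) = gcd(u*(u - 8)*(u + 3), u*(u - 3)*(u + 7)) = u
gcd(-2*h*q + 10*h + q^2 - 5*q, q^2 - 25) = q - 5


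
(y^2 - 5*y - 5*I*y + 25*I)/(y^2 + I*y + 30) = (y - 5)/(y + 6*I)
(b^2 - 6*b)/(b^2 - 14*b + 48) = b/(b - 8)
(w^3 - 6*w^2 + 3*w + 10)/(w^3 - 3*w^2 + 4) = (w - 5)/(w - 2)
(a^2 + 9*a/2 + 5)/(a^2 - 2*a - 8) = (a + 5/2)/(a - 4)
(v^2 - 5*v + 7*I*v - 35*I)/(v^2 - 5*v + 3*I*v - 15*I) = (v + 7*I)/(v + 3*I)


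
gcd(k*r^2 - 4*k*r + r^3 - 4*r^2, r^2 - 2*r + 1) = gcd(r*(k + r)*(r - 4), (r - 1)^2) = 1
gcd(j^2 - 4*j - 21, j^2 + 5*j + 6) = j + 3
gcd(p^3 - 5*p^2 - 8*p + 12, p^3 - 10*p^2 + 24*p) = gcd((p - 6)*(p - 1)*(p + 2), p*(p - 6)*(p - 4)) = p - 6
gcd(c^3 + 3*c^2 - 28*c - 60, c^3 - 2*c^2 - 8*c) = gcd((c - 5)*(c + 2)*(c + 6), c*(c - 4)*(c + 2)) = c + 2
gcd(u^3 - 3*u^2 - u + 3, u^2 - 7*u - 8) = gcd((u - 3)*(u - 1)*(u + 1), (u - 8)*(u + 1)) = u + 1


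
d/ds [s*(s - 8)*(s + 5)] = 3*s^2 - 6*s - 40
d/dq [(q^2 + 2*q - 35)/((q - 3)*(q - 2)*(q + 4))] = (-q^4 - 4*q^3 + 93*q^2 - 22*q - 442)/(q^6 - 2*q^5 - 27*q^4 + 76*q^3 + 148*q^2 - 672*q + 576)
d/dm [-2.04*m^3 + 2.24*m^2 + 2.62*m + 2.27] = -6.12*m^2 + 4.48*m + 2.62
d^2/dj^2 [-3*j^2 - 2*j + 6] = -6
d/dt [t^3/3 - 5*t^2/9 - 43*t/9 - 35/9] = t^2 - 10*t/9 - 43/9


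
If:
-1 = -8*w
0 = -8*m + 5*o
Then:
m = 5*o/8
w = 1/8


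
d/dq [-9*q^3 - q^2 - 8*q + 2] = -27*q^2 - 2*q - 8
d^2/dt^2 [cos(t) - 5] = -cos(t)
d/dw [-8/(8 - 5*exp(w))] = -40*exp(w)/(5*exp(w) - 8)^2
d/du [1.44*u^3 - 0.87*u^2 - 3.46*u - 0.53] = 4.32*u^2 - 1.74*u - 3.46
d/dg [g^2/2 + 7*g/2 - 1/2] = g + 7/2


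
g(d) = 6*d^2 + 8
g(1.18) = 16.35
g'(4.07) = 48.84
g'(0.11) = 1.32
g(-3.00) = 62.00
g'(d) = 12*d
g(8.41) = 432.37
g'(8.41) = 100.92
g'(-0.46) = -5.52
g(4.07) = 107.39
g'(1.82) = 21.84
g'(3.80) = 45.60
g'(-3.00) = -36.00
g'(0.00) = 0.00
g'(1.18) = 14.16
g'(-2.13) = -25.56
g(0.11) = 8.07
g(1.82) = 27.87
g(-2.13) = 35.22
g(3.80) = 94.64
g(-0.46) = 9.27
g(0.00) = 8.00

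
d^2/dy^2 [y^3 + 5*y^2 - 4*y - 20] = 6*y + 10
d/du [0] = 0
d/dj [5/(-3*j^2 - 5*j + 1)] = 5*(6*j + 5)/(3*j^2 + 5*j - 1)^2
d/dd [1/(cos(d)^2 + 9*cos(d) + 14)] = (2*cos(d) + 9)*sin(d)/(cos(d)^2 + 9*cos(d) + 14)^2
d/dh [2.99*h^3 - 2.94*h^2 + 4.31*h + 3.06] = 8.97*h^2 - 5.88*h + 4.31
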